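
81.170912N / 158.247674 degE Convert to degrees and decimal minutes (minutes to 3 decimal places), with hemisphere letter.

81° 10.255′ N, 158° 14.860′ E

Latitude: 81° + 0.170912 × 60 = 81° 10.25472′
Lon: fractional part 0.247674 → 14.86044 minutes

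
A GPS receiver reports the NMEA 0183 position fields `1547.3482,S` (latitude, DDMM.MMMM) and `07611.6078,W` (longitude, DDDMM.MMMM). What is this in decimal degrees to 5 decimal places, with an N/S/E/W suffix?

15.78914° S, 76.19346° W

φ: split at 2 digits → 15° and 47.3482′; 15 + 47.3482/60 = 15.789137
Lon: degrees = first 3 digits = 76, minutes = 11.6078; 76 + 11.6078/60 = 76.193463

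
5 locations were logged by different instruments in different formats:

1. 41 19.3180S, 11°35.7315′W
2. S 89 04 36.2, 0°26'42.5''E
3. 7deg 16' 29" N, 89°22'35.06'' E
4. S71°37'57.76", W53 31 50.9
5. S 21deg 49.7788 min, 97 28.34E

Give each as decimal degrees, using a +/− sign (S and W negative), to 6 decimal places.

Point 1:
  Lat: 41 + 19.318/60 = 41.3219667
  S ⇒ negate
  λ: 11 + 35.7315/60 = 11.5955250
  W ⇒ negate
Point 2:
  φ: 4′ + 36.2″ = 4.60333′; 89 + 4.60333/60 = 89.0767222
  hemisphere S, so the sign is −
  Lon: 0 + 26/60 + 42.5/3600 = 0.4451389
  E → positive
Point 3:
  Lat: 16′ + 29″ = 16.48333′; 7 + 16.48333/60 = 7.2747222
  N ⇒ keep positive
  Longitude: 22′ + 35.06″ = 22.58433′; 89 + 22.58433/60 = 89.3764056
  E → positive
Point 4:
  Lat: 37′ + 57.76″ = 37.96267′; 71 + 37.96267/60 = 71.6327111
  S → negative
  λ: 53° + 31/60 + 50.9/3600 = 53 + 0.516667 + 0.014139 = 53.5308056
  W ⇒ negate
Point 5:
  φ: 21 + 49.7788/60 = 21.8296467
  hemisphere S, so the sign is −
  Longitude: 28.34′ = 0.472333°; total 97.4723333
  E ⇒ keep positive

1. -41.321967, -11.595525
2. -89.076722, 0.445139
3. 7.274722, 89.376406
4. -71.632711, -53.530806
5. -21.829647, 97.472333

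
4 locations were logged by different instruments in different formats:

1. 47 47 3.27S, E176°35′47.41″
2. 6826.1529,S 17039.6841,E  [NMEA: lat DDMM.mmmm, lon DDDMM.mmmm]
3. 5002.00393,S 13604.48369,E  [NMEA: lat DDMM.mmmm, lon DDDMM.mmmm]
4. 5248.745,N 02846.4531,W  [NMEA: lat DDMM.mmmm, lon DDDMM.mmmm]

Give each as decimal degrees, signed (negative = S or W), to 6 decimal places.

1. -47.784242, 176.596503
2. -68.435882, 170.661402
3. -50.033399, 136.074728
4. 52.812417, -28.774218

Point 1:
  φ: 47′ + 3.27″ = 47.05450′; 47 + 47.05450/60 = 47.7842417
  hemisphere S, so the sign is −
  Lon: 176° + 35/60 + 47.41/3600 = 176 + 0.583333 + 0.013169 = 176.5965028
  E ⇒ keep positive
Point 2:
  φ: split at 2 digits → 68° and 26.1529′; 68 + 26.1529/60 = 68.4358817
  S → negative
  Lon: degrees = first 3 digits = 170, minutes = 39.6841; 170 + 39.6841/60 = 170.6614017
  E ⇒ keep positive
Point 3:
  Lat: degrees = first 2 digits = 50, minutes = 2.00393; 50 + 2.00393/60 = 50.0333988
  S → negative
  λ: split at 3 digits → 136° and 4.48369′; 136 + 4.48369/60 = 136.0747282
  E → positive
Point 4:
  φ: split at 2 digits → 52° and 48.745′; 52 + 48.745/60 = 52.8124167
  N ⇒ keep positive
  λ: degrees = first 3 digits = 28, minutes = 46.4531; 28 + 46.4531/60 = 28.7742183
  W → negative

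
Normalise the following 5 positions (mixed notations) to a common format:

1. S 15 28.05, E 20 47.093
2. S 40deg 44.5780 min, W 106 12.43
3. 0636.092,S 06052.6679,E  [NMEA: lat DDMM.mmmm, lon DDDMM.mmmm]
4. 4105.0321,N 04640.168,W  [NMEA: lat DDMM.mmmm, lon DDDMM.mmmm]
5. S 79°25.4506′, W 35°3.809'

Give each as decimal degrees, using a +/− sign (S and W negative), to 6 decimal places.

1. -15.467500, 20.784883
2. -40.742967, -106.207167
3. -6.601533, 60.877798
4. 41.083868, -46.669467
5. -79.424177, -35.063483

Point 1:
  Lat: 28.05′ = 0.467500°; total 15.4675000
  S ⇒ negate
  Longitude: 20 + 47.093/60 = 20.7848833
  E ⇒ keep positive
Point 2:
  Lat: 40 + 44.578/60 = 40.7429667
  S → negative
  Longitude: 106 + 12.43/60 = 106.2071667
  W → negative
Point 3:
  Lat: split at 2 digits → 06° and 36.092′; 6 + 36.092/60 = 6.6015333
  hemisphere S, so the sign is −
  λ: split at 3 digits → 060° and 52.6679′; 60 + 52.6679/60 = 60.8777983
  E ⇒ keep positive
Point 4:
  φ: degrees = first 2 digits = 41, minutes = 5.0321; 41 + 5.0321/60 = 41.0838683
  N ⇒ keep positive
  Longitude: degrees = first 3 digits = 46, minutes = 40.168; 46 + 40.168/60 = 46.6694667
  hemisphere W, so the sign is −
Point 5:
  Latitude: 79 + 25.4506/60 = 79.4241767
  S → negative
  λ: 35 + 3.809/60 = 35.0634833
  hemisphere W, so the sign is −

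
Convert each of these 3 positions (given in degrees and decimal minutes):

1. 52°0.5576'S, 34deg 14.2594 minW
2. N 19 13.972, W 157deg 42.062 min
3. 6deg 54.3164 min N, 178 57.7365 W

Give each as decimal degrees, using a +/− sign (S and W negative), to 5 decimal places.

Point 1:
  Latitude: 0.5576′ = 0.009293°; total 52.009293
  S ⇒ negate
  λ: 14.2594′ = 0.237657°; total 34.237657
  W ⇒ negate
Point 2:
  φ: 13.972′ = 0.232867°; total 19.232867
  N → positive
  Lon: 42.062′ = 0.701033°; total 157.701033
  W → negative
Point 3:
  Latitude: 6 + 54.3164/60 = 6.905273
  N → positive
  λ: 178 + 57.7365/60 = 178.962275
  W → negative

1. -52.00929, -34.23766
2. 19.23287, -157.70103
3. 6.90527, -178.96228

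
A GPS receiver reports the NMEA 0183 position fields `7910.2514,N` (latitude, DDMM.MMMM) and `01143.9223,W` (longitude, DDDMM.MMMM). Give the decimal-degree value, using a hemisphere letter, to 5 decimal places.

Latitude: degrees = first 2 digits = 79, minutes = 10.2514; 79 + 10.2514/60 = 79.170857
Longitude: degrees = first 3 digits = 11, minutes = 43.9223; 11 + 43.9223/60 = 11.732038

79.17086° N, 11.73204° W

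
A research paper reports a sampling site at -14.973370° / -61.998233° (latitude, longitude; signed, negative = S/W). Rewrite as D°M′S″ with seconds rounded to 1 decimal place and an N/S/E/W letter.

14°58′24.1″ S, 61°59′53.6″ W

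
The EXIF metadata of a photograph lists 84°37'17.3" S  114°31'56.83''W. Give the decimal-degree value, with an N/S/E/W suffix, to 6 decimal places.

84.621472° S, 114.532453° W

Latitude: 84 + 37/60 + 17.3/3600 = 84.6214722
λ: 114° + 31/60 + 56.83/3600 = 114 + 0.516667 + 0.015786 = 114.5324528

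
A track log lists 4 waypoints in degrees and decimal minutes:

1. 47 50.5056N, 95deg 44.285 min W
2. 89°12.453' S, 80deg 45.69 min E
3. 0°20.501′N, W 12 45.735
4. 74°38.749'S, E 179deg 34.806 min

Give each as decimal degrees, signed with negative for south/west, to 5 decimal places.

Point 1:
  Lat: 50.5056′ = 0.841760°; total 47.841760
  N → positive
  λ: 95 + 44.285/60 = 95.738083
  W → negative
Point 2:
  φ: 12.453′ = 0.207550°; total 89.207550
  S ⇒ negate
  λ: 80 + 45.69/60 = 80.761500
  E ⇒ keep positive
Point 3:
  Latitude: 0 + 20.501/60 = 0.341683
  N ⇒ keep positive
  Longitude: 45.735′ = 0.762250°; total 12.762250
  W → negative
Point 4:
  φ: 74 + 38.749/60 = 74.645817
  S ⇒ negate
  Longitude: 34.806′ = 0.580100°; total 179.580100
  E ⇒ keep positive

1. 47.84176, -95.73808
2. -89.20755, 80.76150
3. 0.34168, -12.76225
4. -74.64582, 179.58010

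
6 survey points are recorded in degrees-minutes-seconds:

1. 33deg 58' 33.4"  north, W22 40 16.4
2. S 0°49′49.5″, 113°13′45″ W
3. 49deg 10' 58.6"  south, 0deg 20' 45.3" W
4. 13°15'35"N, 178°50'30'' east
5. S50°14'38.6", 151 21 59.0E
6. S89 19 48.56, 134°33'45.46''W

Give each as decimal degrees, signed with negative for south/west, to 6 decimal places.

Point 1:
  Lat: 33° + 58/60 + 33.4/3600 = 33 + 0.966667 + 0.009278 = 33.9759444
  N → positive
  Lon: 40′ + 16.4″ = 40.27333′; 22 + 40.27333/60 = 22.6712222
  W → negative
Point 2:
  Lat: 0 + 49/60 + 49.5/3600 = 0.8304167
  hemisphere S, so the sign is −
  Lon: 113° + 13/60 + 45/3600 = 113 + 0.216667 + 0.012500 = 113.2291667
  W ⇒ negate
Point 3:
  Lat: 49 + 10/60 + 58.6/3600 = 49.1829444
  S ⇒ negate
  Longitude: 20′ + 45.3″ = 20.75500′; 0 + 20.75500/60 = 0.3459167
  W → negative
Point 4:
  φ: 13 + 15/60 + 35/3600 = 13.2597222
  N → positive
  Longitude: 178° + 50/60 + 30/3600 = 178 + 0.833333 + 0.008333 = 178.8416667
  E ⇒ keep positive
Point 5:
  Lat: 14′ + 38.6″ = 14.64333′; 50 + 14.64333/60 = 50.2440556
  S → negative
  λ: 21′ + 59″ = 21.98333′; 151 + 21.98333/60 = 151.3663889
  E ⇒ keep positive
Point 6:
  Latitude: 89 + 19/60 + 48.56/3600 = 89.3301556
  S → negative
  Lon: 134° + 33/60 + 45.46/3600 = 134 + 0.550000 + 0.012628 = 134.5626278
  W ⇒ negate

1. 33.975944, -22.671222
2. -0.830417, -113.229167
3. -49.182944, -0.345917
4. 13.259722, 178.841667
5. -50.244056, 151.366389
6. -89.330156, -134.562628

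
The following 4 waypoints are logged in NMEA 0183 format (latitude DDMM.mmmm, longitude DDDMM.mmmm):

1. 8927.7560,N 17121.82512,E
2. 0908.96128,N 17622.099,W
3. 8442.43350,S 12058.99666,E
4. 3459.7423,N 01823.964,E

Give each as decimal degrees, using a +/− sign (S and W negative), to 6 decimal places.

Point 1:
  φ: degrees = first 2 digits = 89, minutes = 27.756; 89 + 27.756/60 = 89.4626000
  N → positive
  Longitude: split at 3 digits → 171° and 21.82512′; 171 + 21.82512/60 = 171.3637520
  E ⇒ keep positive
Point 2:
  φ: degrees = first 2 digits = 9, minutes = 8.96128; 9 + 8.96128/60 = 9.1493547
  N → positive
  Longitude: degrees = first 3 digits = 176, minutes = 22.099; 176 + 22.099/60 = 176.3683167
  hemisphere W, so the sign is −
Point 3:
  Lat: split at 2 digits → 84° and 42.4335′; 84 + 42.4335/60 = 84.7072250
  hemisphere S, so the sign is −
  Longitude: degrees = first 3 digits = 120, minutes = 58.99666; 120 + 58.99666/60 = 120.9832777
  E ⇒ keep positive
Point 4:
  Lat: degrees = first 2 digits = 34, minutes = 59.7423; 34 + 59.7423/60 = 34.9957050
  N ⇒ keep positive
  λ: degrees = first 3 digits = 18, minutes = 23.964; 18 + 23.964/60 = 18.3994000
  E → positive

1. 89.462600, 171.363752
2. 9.149355, -176.368317
3. -84.707225, 120.983278
4. 34.995705, 18.399400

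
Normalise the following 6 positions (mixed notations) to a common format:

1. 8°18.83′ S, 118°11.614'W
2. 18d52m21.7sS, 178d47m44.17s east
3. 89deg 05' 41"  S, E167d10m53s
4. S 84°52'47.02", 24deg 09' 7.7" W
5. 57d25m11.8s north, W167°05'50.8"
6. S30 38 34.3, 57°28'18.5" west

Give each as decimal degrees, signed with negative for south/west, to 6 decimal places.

Point 1:
  φ: 8 + 18.83/60 = 8.3138333
  S → negative
  Longitude: 11.614′ = 0.193567°; total 118.1935667
  hemisphere W, so the sign is −
Point 2:
  φ: 18° + 52/60 + 21.7/3600 = 18 + 0.866667 + 0.006028 = 18.8726944
  S → negative
  Longitude: 178° + 47/60 + 44.17/3600 = 178 + 0.783333 + 0.012269 = 178.7956028
  E → positive
Point 3:
  φ: 89° + 5/60 + 41/3600 = 89 + 0.083333 + 0.011389 = 89.0947222
  S ⇒ negate
  λ: 167 + 10/60 + 53/3600 = 167.1813889
  E → positive
Point 4:
  Latitude: 52′ + 47.02″ = 52.78367′; 84 + 52.78367/60 = 84.8797278
  S → negative
  Longitude: 9′ + 7.7″ = 9.12833′; 24 + 9.12833/60 = 24.1521389
  hemisphere W, so the sign is −
Point 5:
  Lat: 57° + 25/60 + 11.8/3600 = 57 + 0.416667 + 0.003278 = 57.4199444
  N → positive
  Lon: 167 + 5/60 + 50.8/3600 = 167.0974444
  W → negative
Point 6:
  φ: 30 + 38/60 + 34.3/3600 = 30.6428611
  S ⇒ negate
  Longitude: 57° + 28/60 + 18.5/3600 = 57 + 0.466667 + 0.005139 = 57.4718056
  W → negative

1. -8.313833, -118.193567
2. -18.872694, 178.795603
3. -89.094722, 167.181389
4. -84.879728, -24.152139
5. 57.419944, -167.097444
6. -30.642861, -57.471806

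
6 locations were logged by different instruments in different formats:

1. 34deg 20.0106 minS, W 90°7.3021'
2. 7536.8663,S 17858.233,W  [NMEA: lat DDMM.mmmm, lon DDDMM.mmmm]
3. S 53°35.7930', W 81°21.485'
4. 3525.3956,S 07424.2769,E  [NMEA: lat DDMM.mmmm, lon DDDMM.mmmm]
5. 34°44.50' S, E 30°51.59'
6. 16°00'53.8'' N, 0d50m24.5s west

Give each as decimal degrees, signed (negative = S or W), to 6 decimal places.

1. -34.333510, -90.121702
2. -75.614438, -178.970550
3. -53.596550, -81.358083
4. -35.423260, 74.404615
5. -34.741667, 30.859833
6. 16.014944, -0.840139

Point 1:
  Lat: 20.0106′ = 0.333510°; total 34.3335100
  S ⇒ negate
  Lon: 90 + 7.3021/60 = 90.1217017
  W → negative
Point 2:
  Latitude: split at 2 digits → 75° and 36.8663′; 75 + 36.8663/60 = 75.6144383
  S ⇒ negate
  Longitude: degrees = first 3 digits = 178, minutes = 58.233; 178 + 58.233/60 = 178.9705500
  hemisphere W, so the sign is −
Point 3:
  Latitude: 35.793′ = 0.596550°; total 53.5965500
  hemisphere S, so the sign is −
  Lon: 21.485′ = 0.358083°; total 81.3580833
  hemisphere W, so the sign is −
Point 4:
  φ: split at 2 digits → 35° and 25.3956′; 35 + 25.3956/60 = 35.4232600
  S ⇒ negate
  λ: split at 3 digits → 074° and 24.2769′; 74 + 24.2769/60 = 74.4046150
  E ⇒ keep positive
Point 5:
  Latitude: 44.5′ = 0.741667°; total 34.7416667
  hemisphere S, so the sign is −
  λ: 51.59′ = 0.859833°; total 30.8598333
  E → positive
Point 6:
  Latitude: 16° + 0/60 + 53.8/3600 = 16 + 0.000000 + 0.014944 = 16.0149444
  N ⇒ keep positive
  λ: 0° + 50/60 + 24.5/3600 = 0 + 0.833333 + 0.006806 = 0.8401389
  hemisphere W, so the sign is −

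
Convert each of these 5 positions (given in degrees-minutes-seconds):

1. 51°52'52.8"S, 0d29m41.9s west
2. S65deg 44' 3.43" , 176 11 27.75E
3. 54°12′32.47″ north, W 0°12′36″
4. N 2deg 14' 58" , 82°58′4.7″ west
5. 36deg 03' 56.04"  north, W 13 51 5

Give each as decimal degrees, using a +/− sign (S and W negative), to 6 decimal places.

Point 1:
  Latitude: 52′ + 52.8″ = 52.88000′; 51 + 52.88000/60 = 51.8813333
  S ⇒ negate
  λ: 0 + 29/60 + 41.9/3600 = 0.4949722
  W → negative
Point 2:
  φ: 65 + 44/60 + 3.43/3600 = 65.7342861
  S → negative
  Longitude: 176° + 11/60 + 27.75/3600 = 176 + 0.183333 + 0.007708 = 176.1910417
  E ⇒ keep positive
Point 3:
  Latitude: 54 + 12/60 + 32.47/3600 = 54.2090194
  N → positive
  Longitude: 0 + 12/60 + 36/3600 = 0.2100000
  hemisphere W, so the sign is −
Point 4:
  Latitude: 14′ + 58″ = 14.96667′; 2 + 14.96667/60 = 2.2494444
  N → positive
  λ: 82° + 58/60 + 4.7/3600 = 82 + 0.966667 + 0.001306 = 82.9679722
  hemisphere W, so the sign is −
Point 5:
  Lat: 36° + 3/60 + 56.04/3600 = 36 + 0.050000 + 0.015567 = 36.0655667
  N ⇒ keep positive
  λ: 13 + 51/60 + 5/3600 = 13.8513889
  hemisphere W, so the sign is −

1. -51.881333, -0.494972
2. -65.734286, 176.191042
3. 54.209019, -0.210000
4. 2.249444, -82.967972
5. 36.065567, -13.851389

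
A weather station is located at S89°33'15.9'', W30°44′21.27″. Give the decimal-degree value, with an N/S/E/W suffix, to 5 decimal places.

89.55442° S, 30.73924° W

Lat: 89° + 33/60 + 15.9/3600 = 89 + 0.550000 + 0.004417 = 89.554417
Longitude: 30° + 44/60 + 21.27/3600 = 30 + 0.733333 + 0.005908 = 30.739242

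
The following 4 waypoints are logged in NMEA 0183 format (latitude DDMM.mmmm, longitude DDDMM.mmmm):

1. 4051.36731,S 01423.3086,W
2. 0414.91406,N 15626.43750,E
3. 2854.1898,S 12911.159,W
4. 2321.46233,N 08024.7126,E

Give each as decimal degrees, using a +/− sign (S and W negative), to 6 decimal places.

1. -40.856122, -14.388477
2. 4.248568, 156.440625
3. -28.903163, -129.185983
4. 23.357706, 80.411877

Point 1:
  φ: degrees = first 2 digits = 40, minutes = 51.36731; 40 + 51.36731/60 = 40.8561218
  S → negative
  λ: degrees = first 3 digits = 14, minutes = 23.3086; 14 + 23.3086/60 = 14.3884767
  W ⇒ negate
Point 2:
  φ: split at 2 digits → 04° and 14.91406′; 4 + 14.91406/60 = 4.2485677
  N ⇒ keep positive
  Longitude: split at 3 digits → 156° and 26.4375′; 156 + 26.4375/60 = 156.4406250
  E ⇒ keep positive
Point 3:
  φ: degrees = first 2 digits = 28, minutes = 54.1898; 28 + 54.1898/60 = 28.9031633
  S → negative
  Lon: split at 3 digits → 129° and 11.159′; 129 + 11.159/60 = 129.1859833
  hemisphere W, so the sign is −
Point 4:
  φ: split at 2 digits → 23° and 21.46233′; 23 + 21.46233/60 = 23.3577055
  N ⇒ keep positive
  Longitude: split at 3 digits → 080° and 24.7126′; 80 + 24.7126/60 = 80.4118767
  E ⇒ keep positive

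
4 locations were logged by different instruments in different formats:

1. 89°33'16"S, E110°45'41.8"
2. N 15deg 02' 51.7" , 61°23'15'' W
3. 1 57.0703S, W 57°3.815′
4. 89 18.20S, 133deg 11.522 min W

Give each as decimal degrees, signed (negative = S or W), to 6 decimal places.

Point 1:
  φ: 33′ + 16″ = 33.26667′; 89 + 33.26667/60 = 89.5544444
  hemisphere S, so the sign is −
  Lon: 110° + 45/60 + 41.8/3600 = 110 + 0.750000 + 0.011611 = 110.7616111
  E → positive
Point 2:
  Lat: 2′ + 51.7″ = 2.86167′; 15 + 2.86167/60 = 15.0476944
  N → positive
  Longitude: 61 + 23/60 + 15/3600 = 61.3875000
  W → negative
Point 3:
  Lat: 1 + 57.0703/60 = 1.9511717
  S → negative
  Longitude: 57 + 3.815/60 = 57.0635833
  hemisphere W, so the sign is −
Point 4:
  Latitude: 89 + 18.2/60 = 89.3033333
  S → negative
  λ: 133 + 11.522/60 = 133.1920333
  hemisphere W, so the sign is −

1. -89.554444, 110.761611
2. 15.047694, -61.387500
3. -1.951172, -57.063583
4. -89.303333, -133.192033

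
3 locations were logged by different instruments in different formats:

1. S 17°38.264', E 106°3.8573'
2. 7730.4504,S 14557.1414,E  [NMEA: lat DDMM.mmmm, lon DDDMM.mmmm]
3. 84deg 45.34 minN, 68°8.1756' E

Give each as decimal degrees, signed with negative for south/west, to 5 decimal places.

1. -17.63773, 106.06429
2. -77.50751, 145.95236
3. 84.75567, 68.13626

Point 1:
  φ: 38.264′ = 0.637733°; total 17.637733
  hemisphere S, so the sign is −
  Longitude: 3.8573′ = 0.064288°; total 106.064288
  E → positive
Point 2:
  φ: split at 2 digits → 77° and 30.4504′; 77 + 30.4504/60 = 77.507507
  hemisphere S, so the sign is −
  Lon: split at 3 digits → 145° and 57.1414′; 145 + 57.1414/60 = 145.952357
  E ⇒ keep positive
Point 3:
  φ: 84 + 45.34/60 = 84.755667
  N → positive
  Longitude: 8.1756′ = 0.136260°; total 68.136260
  E ⇒ keep positive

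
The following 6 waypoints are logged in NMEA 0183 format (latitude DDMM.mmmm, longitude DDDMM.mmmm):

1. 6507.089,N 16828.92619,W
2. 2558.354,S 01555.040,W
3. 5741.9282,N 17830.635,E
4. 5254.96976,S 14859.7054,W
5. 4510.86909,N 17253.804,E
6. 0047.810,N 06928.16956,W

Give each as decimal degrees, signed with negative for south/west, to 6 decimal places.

Point 1:
  Latitude: split at 2 digits → 65° and 7.089′; 65 + 7.089/60 = 65.1181500
  N ⇒ keep positive
  λ: degrees = first 3 digits = 168, minutes = 28.92619; 168 + 28.92619/60 = 168.4821032
  W → negative
Point 2:
  φ: degrees = first 2 digits = 25, minutes = 58.354; 25 + 58.354/60 = 25.9725667
  S → negative
  λ: degrees = first 3 digits = 15, minutes = 55.04; 15 + 55.04/60 = 15.9173333
  hemisphere W, so the sign is −
Point 3:
  φ: split at 2 digits → 57° and 41.9282′; 57 + 41.9282/60 = 57.6988033
  N ⇒ keep positive
  Lon: degrees = first 3 digits = 178, minutes = 30.635; 178 + 30.635/60 = 178.5105833
  E → positive
Point 4:
  Lat: split at 2 digits → 52° and 54.96976′; 52 + 54.96976/60 = 52.9161627
  S → negative
  Lon: split at 3 digits → 148° and 59.7054′; 148 + 59.7054/60 = 148.9950900
  hemisphere W, so the sign is −
Point 5:
  Lat: split at 2 digits → 45° and 10.86909′; 45 + 10.86909/60 = 45.1811515
  N ⇒ keep positive
  Longitude: degrees = first 3 digits = 172, minutes = 53.804; 172 + 53.804/60 = 172.8967333
  E ⇒ keep positive
Point 6:
  Latitude: degrees = first 2 digits = 0, minutes = 47.81; 0 + 47.81/60 = 0.7968333
  N → positive
  Longitude: split at 3 digits → 069° and 28.16956′; 69 + 28.16956/60 = 69.4694927
  W ⇒ negate

1. 65.118150, -168.482103
2. -25.972567, -15.917333
3. 57.698803, 178.510583
4. -52.916163, -148.995090
5. 45.181152, 172.896733
6. 0.796833, -69.469493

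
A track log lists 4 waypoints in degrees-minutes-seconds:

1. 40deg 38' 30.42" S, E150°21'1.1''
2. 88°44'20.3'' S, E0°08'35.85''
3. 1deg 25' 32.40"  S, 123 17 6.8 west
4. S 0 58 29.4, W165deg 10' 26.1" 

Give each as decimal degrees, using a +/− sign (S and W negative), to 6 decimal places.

1. -40.641783, 150.350306
2. -88.738972, 0.143292
3. -1.425667, -123.285222
4. -0.974833, -165.173917

Point 1:
  Lat: 40° + 38/60 + 30.42/3600 = 40 + 0.633333 + 0.008450 = 40.6417833
  S ⇒ negate
  λ: 150 + 21/60 + 1.1/3600 = 150.3503056
  E → positive
Point 2:
  Lat: 88° + 44/60 + 20.3/3600 = 88 + 0.733333 + 0.005639 = 88.7389722
  hemisphere S, so the sign is −
  Longitude: 8′ + 35.85″ = 8.59750′; 0 + 8.59750/60 = 0.1432917
  E → positive
Point 3:
  Latitude: 1 + 25/60 + 32.4/3600 = 1.4256667
  S ⇒ negate
  Longitude: 123 + 17/60 + 6.8/3600 = 123.2852222
  W → negative
Point 4:
  φ: 58′ + 29.4″ = 58.49000′; 0 + 58.49000/60 = 0.9748333
  hemisphere S, so the sign is −
  Lon: 10′ + 26.1″ = 10.43500′; 165 + 10.43500/60 = 165.1739167
  W ⇒ negate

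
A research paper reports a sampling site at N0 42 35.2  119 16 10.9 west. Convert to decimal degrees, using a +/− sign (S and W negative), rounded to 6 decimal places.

0.709778, -119.269694

Latitude: 0 + 42/60 + 35.2/3600 = 0.7097778
N → positive
Longitude: 119° + 16/60 + 10.9/3600 = 119 + 0.266667 + 0.003028 = 119.2696944
hemisphere W, so the sign is −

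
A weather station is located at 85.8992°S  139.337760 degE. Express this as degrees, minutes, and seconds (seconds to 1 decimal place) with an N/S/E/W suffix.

85°53′57.1″ S, 139°20′15.9″ E

Latitude: whole degrees 85; 53.95200′ → 53′ and 57.120″
λ: 0.337760° → 20.26560′; 0.26560 × 60 = 15.936″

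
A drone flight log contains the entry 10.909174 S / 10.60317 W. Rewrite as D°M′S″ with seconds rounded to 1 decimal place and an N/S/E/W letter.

φ: 0.909174 × 60 = 54.55044′ → 54′, remainder × 60 = 33.026″
Longitude: 0.603170 × 60 = 36.19020′ → 36′, remainder × 60 = 11.412″

10°54′33.0″ S, 10°36′11.4″ W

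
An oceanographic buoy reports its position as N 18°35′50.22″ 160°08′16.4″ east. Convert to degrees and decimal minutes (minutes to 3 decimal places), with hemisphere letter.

18° 35.837′ N, 160° 8.273′ E

φ: seconds/60 = 0.83700; minutes = 35 + 0.83700 = 35.83700
λ: seconds/60 = 0.27333; minutes = 8 + 0.27333 = 8.27333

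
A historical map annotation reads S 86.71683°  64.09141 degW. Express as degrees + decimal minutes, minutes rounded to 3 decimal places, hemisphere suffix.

φ: fractional part 0.716830 → 43.00980 minutes
λ: fractional part 0.091410 → 5.48460 minutes

86° 43.010′ S, 64° 5.485′ W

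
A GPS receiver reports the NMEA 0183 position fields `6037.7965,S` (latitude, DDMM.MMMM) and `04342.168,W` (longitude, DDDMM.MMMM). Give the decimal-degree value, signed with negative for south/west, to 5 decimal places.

Lat: split at 2 digits → 60° and 37.7965′; 60 + 37.7965/60 = 60.629942
S → negative
λ: split at 3 digits → 043° and 42.168′; 43 + 42.168/60 = 43.702800
hemisphere W, so the sign is −

-60.62994, -43.70280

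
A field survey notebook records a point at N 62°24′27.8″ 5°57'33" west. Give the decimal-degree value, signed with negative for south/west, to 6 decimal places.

62.407722, -5.959167

Latitude: 62° + 24/60 + 27.8/3600 = 62 + 0.400000 + 0.007722 = 62.4077222
N → positive
Longitude: 57′ + 33″ = 57.55000′; 5 + 57.55000/60 = 5.9591667
W → negative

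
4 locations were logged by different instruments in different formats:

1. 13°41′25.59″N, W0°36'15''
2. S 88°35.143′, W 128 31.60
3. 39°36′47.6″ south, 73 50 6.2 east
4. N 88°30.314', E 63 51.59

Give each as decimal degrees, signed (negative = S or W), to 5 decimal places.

Point 1:
  φ: 13 + 41/60 + 25.59/3600 = 13.690442
  N → positive
  Lon: 0 + 36/60 + 15/3600 = 0.604167
  W → negative
Point 2:
  Latitude: 88 + 35.143/60 = 88.585717
  hemisphere S, so the sign is −
  Lon: 31.6′ = 0.526667°; total 128.526667
  hemisphere W, so the sign is −
Point 3:
  φ: 39 + 36/60 + 47.6/3600 = 39.613222
  S ⇒ negate
  λ: 73° + 50/60 + 6.2/3600 = 73 + 0.833333 + 0.001722 = 73.835056
  E → positive
Point 4:
  φ: 30.314′ = 0.505233°; total 88.505233
  N → positive
  Lon: 51.59′ = 0.859833°; total 63.859833
  E → positive

1. 13.69044, -0.60417
2. -88.58572, -128.52667
3. -39.61322, 73.83506
4. 88.50523, 63.85983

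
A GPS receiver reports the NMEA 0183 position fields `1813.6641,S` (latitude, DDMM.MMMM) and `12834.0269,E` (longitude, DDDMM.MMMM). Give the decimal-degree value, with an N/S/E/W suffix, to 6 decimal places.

Lat: degrees = first 2 digits = 18, minutes = 13.6641; 18 + 13.6641/60 = 18.2277350
λ: split at 3 digits → 128° and 34.0269′; 128 + 34.0269/60 = 128.5671150

18.227735° S, 128.567115° E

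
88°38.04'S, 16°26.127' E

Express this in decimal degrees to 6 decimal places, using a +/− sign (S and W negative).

Latitude: 88 + 38.04/60 = 88.6340000
hemisphere S, so the sign is −
Longitude: 26.127′ = 0.435450°; total 16.4354500
E ⇒ keep positive

-88.634000, 16.435450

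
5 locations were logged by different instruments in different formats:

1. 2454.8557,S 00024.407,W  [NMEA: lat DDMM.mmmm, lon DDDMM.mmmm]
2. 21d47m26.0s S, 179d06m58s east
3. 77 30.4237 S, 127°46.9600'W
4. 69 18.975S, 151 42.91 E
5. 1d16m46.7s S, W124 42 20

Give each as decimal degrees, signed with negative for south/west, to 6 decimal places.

1. -24.914262, -0.406783
2. -21.790556, 179.116111
3. -77.507062, -127.782667
4. -69.316250, 151.715167
5. -1.279639, -124.705556

Point 1:
  Latitude: degrees = first 2 digits = 24, minutes = 54.8557; 24 + 54.8557/60 = 24.9142617
  S → negative
  λ: degrees = first 3 digits = 0, minutes = 24.407; 0 + 24.407/60 = 0.4067833
  hemisphere W, so the sign is −
Point 2:
  φ: 21° + 47/60 + 26/3600 = 21 + 0.783333 + 0.007222 = 21.7905556
  hemisphere S, so the sign is −
  λ: 179° + 6/60 + 58/3600 = 179 + 0.100000 + 0.016111 = 179.1161111
  E ⇒ keep positive
Point 3:
  Latitude: 30.4237′ = 0.507062°; total 77.5070617
  S → negative
  λ: 46.96′ = 0.782667°; total 127.7826667
  W ⇒ negate
Point 4:
  Latitude: 69 + 18.975/60 = 69.3162500
  S → negative
  Lon: 151 + 42.91/60 = 151.7151667
  E → positive
Point 5:
  φ: 1 + 16/60 + 46.7/3600 = 1.2796389
  hemisphere S, so the sign is −
  Lon: 42′ + 20″ = 42.33333′; 124 + 42.33333/60 = 124.7055556
  hemisphere W, so the sign is −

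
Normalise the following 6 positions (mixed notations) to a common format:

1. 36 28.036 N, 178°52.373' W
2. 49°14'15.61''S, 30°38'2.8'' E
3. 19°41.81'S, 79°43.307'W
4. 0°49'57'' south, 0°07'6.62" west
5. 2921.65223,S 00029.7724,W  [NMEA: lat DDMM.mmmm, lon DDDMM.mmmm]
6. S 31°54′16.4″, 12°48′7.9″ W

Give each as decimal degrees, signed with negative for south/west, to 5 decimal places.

1. 36.46727, -178.87288
2. -49.23767, 30.63411
3. -19.69683, -79.72178
4. -0.83250, -0.11851
5. -29.36087, -0.49621
6. -31.90456, -12.80219

Point 1:
  Lat: 28.036′ = 0.467267°; total 36.467267
  N ⇒ keep positive
  Lon: 52.373′ = 0.872883°; total 178.872883
  W ⇒ negate
Point 2:
  Latitude: 14′ + 15.61″ = 14.26017′; 49 + 14.26017/60 = 49.237669
  S ⇒ negate
  Longitude: 30° + 38/60 + 2.8/3600 = 30 + 0.633333 + 0.000778 = 30.634111
  E ⇒ keep positive
Point 3:
  Latitude: 41.81′ = 0.696833°; total 19.696833
  hemisphere S, so the sign is −
  Lon: 43.307′ = 0.721783°; total 79.721783
  W ⇒ negate
Point 4:
  Latitude: 49′ + 57″ = 49.95000′; 0 + 49.95000/60 = 0.832500
  S ⇒ negate
  Longitude: 0° + 7/60 + 6.62/3600 = 0 + 0.116667 + 0.001839 = 0.118506
  W → negative
Point 5:
  Lat: split at 2 digits → 29° and 21.65223′; 29 + 21.65223/60 = 29.360871
  S ⇒ negate
  λ: split at 3 digits → 000° and 29.7724′; 0 + 29.7724/60 = 0.496207
  W ⇒ negate
Point 6:
  φ: 31° + 54/60 + 16.4/3600 = 31 + 0.900000 + 0.004556 = 31.904556
  S ⇒ negate
  Lon: 12° + 48/60 + 7.9/3600 = 12 + 0.800000 + 0.002194 = 12.802194
  W → negative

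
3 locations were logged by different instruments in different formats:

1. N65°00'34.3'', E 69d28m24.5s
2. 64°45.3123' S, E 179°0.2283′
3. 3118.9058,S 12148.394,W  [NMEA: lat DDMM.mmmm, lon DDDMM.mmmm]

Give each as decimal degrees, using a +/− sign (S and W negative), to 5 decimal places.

1. 65.00953, 69.47347
2. -64.75521, 179.00381
3. -31.31510, -121.80657

Point 1:
  Latitude: 65° + 0/60 + 34.3/3600 = 65 + 0.000000 + 0.009528 = 65.009528
  N → positive
  Longitude: 69 + 28/60 + 24.5/3600 = 69.473472
  E → positive
Point 2:
  Lat: 45.3123′ = 0.755205°; total 64.755205
  S → negative
  Lon: 0.2283′ = 0.003805°; total 179.003805
  E ⇒ keep positive
Point 3:
  Latitude: split at 2 digits → 31° and 18.9058′; 31 + 18.9058/60 = 31.315097
  S → negative
  Longitude: split at 3 digits → 121° and 48.394′; 121 + 48.394/60 = 121.806567
  W → negative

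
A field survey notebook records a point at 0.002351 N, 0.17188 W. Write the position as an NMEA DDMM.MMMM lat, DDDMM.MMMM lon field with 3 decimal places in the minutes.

0000.141,N / 00010.313,W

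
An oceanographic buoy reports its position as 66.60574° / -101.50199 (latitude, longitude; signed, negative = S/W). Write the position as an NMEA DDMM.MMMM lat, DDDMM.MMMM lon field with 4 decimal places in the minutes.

6636.3444,N / 10130.1194,W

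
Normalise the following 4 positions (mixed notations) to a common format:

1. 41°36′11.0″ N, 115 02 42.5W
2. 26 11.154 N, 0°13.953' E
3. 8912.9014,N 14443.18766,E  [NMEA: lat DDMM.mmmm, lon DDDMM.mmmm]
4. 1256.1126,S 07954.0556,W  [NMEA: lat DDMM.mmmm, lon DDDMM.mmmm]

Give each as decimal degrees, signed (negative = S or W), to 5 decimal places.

1. 41.60306, -115.04514
2. 26.18590, 0.23255
3. 89.21502, 144.71979
4. -12.93521, -79.90093

Point 1:
  φ: 41° + 36/60 + 11/3600 = 41 + 0.600000 + 0.003056 = 41.603056
  N ⇒ keep positive
  Longitude: 115 + 2/60 + 42.5/3600 = 115.045139
  hemisphere W, so the sign is −
Point 2:
  φ: 26 + 11.154/60 = 26.185900
  N ⇒ keep positive
  Lon: 0 + 13.953/60 = 0.232550
  E ⇒ keep positive
Point 3:
  Latitude: split at 2 digits → 89° and 12.9014′; 89 + 12.9014/60 = 89.215023
  N ⇒ keep positive
  λ: split at 3 digits → 144° and 43.18766′; 144 + 43.18766/60 = 144.719794
  E ⇒ keep positive
Point 4:
  Lat: split at 2 digits → 12° and 56.1126′; 12 + 56.1126/60 = 12.935210
  S ⇒ negate
  Longitude: split at 3 digits → 079° and 54.0556′; 79 + 54.0556/60 = 79.900927
  hemisphere W, so the sign is −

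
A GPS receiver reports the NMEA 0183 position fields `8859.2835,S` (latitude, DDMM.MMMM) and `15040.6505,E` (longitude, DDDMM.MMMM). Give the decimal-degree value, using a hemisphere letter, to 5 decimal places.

Lat: degrees = first 2 digits = 88, minutes = 59.2835; 88 + 59.2835/60 = 88.988058
Longitude: degrees = first 3 digits = 150, minutes = 40.6505; 150 + 40.6505/60 = 150.677508

88.98806° S, 150.67751° E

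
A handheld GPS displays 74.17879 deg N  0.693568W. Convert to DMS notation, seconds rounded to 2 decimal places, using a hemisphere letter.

74°10′43.64″ N, 0°41′36.84″ W

φ: whole degrees 74; 10.72740′ → 10′ and 43.6440″
λ: whole degrees 0; 41.61408′ → 41′ and 36.8448″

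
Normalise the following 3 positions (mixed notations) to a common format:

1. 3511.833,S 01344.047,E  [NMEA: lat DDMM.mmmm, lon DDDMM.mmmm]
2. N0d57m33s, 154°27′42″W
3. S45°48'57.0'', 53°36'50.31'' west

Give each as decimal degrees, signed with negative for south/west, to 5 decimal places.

1. -35.19722, 13.73412
2. 0.95917, -154.46167
3. -45.81583, -53.61398

Point 1:
  φ: split at 2 digits → 35° and 11.833′; 35 + 11.833/60 = 35.197217
  S ⇒ negate
  Lon: split at 3 digits → 013° and 44.047′; 13 + 44.047/60 = 13.734117
  E ⇒ keep positive
Point 2:
  Latitude: 0° + 57/60 + 33/3600 = 0 + 0.950000 + 0.009167 = 0.959167
  N → positive
  Lon: 154° + 27/60 + 42/3600 = 154 + 0.450000 + 0.011667 = 154.461667
  hemisphere W, so the sign is −
Point 3:
  φ: 45° + 48/60 + 57/3600 = 45 + 0.800000 + 0.015833 = 45.815833
  S → negative
  Lon: 53 + 36/60 + 50.31/3600 = 53.613975
  W ⇒ negate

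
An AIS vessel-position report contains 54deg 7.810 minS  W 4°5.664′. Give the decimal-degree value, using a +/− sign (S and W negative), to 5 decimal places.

-54.13017, -4.09440

Lat: 7.81′ = 0.130167°; total 54.130167
S ⇒ negate
λ: 4 + 5.664/60 = 4.094400
hemisphere W, so the sign is −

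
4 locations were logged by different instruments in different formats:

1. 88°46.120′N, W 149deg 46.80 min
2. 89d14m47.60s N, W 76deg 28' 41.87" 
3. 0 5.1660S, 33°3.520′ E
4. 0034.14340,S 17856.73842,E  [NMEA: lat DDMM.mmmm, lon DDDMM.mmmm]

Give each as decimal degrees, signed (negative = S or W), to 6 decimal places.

Point 1:
  Latitude: 88 + 46.12/60 = 88.7686667
  N ⇒ keep positive
  Longitude: 149 + 46.8/60 = 149.7800000
  W → negative
Point 2:
  φ: 89 + 14/60 + 47.6/3600 = 89.2465556
  N → positive
  λ: 76 + 28/60 + 41.87/3600 = 76.4782972
  hemisphere W, so the sign is −
Point 3:
  Lat: 5.166′ = 0.086100°; total 0.0861000
  S ⇒ negate
  Longitude: 3.52′ = 0.058667°; total 33.0586667
  E → positive
Point 4:
  Latitude: degrees = first 2 digits = 0, minutes = 34.1434; 0 + 34.1434/60 = 0.5690567
  hemisphere S, so the sign is −
  λ: split at 3 digits → 178° and 56.73842′; 178 + 56.73842/60 = 178.9456403
  E ⇒ keep positive

1. 88.768667, -149.780000
2. 89.246556, -76.478297
3. -0.086100, 33.058667
4. -0.569057, 178.945640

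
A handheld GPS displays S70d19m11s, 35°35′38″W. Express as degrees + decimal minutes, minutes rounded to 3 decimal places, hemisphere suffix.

φ: seconds/60 = 0.18333; minutes = 19 + 0.18333 = 19.18333
Lon: 35 + 38/60 = 35.63333′

70° 19.183′ S, 35° 35.633′ W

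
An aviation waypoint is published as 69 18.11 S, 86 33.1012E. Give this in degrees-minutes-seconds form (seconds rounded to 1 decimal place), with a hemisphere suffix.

69°18′6.6″ S, 86°33′6.1″ E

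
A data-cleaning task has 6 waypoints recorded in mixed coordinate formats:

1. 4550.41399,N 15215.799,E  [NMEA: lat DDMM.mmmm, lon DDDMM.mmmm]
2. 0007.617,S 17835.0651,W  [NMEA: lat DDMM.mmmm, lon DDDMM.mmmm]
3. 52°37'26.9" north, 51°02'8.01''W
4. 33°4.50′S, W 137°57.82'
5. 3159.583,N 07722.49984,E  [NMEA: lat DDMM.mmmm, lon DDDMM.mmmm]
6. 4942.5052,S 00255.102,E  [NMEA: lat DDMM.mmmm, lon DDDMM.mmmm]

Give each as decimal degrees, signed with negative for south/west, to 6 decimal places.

1. 45.840233, 152.263317
2. -0.126950, -178.584418
3. 52.624139, -51.035558
4. -33.075000, -137.963667
5. 31.993050, 77.374997
6. -49.708420, 2.918367

Point 1:
  φ: split at 2 digits → 45° and 50.41399′; 45 + 50.41399/60 = 45.8402332
  N → positive
  λ: degrees = first 3 digits = 152, minutes = 15.799; 152 + 15.799/60 = 152.2633167
  E → positive
Point 2:
  Lat: split at 2 digits → 00° and 7.617′; 0 + 7.617/60 = 0.1269500
  hemisphere S, so the sign is −
  Lon: degrees = first 3 digits = 178, minutes = 35.0651; 178 + 35.0651/60 = 178.5844183
  W ⇒ negate
Point 3:
  Latitude: 52° + 37/60 + 26.9/3600 = 52 + 0.616667 + 0.007472 = 52.6241389
  N ⇒ keep positive
  λ: 51° + 2/60 + 8.01/3600 = 51 + 0.033333 + 0.002225 = 51.0355583
  W ⇒ negate
Point 4:
  φ: 4.5′ = 0.075000°; total 33.0750000
  S ⇒ negate
  Lon: 137 + 57.82/60 = 137.9636667
  W ⇒ negate
Point 5:
  φ: split at 2 digits → 31° and 59.583′; 31 + 59.583/60 = 31.9930500
  N → positive
  Lon: degrees = first 3 digits = 77, minutes = 22.49984; 77 + 22.49984/60 = 77.3749973
  E ⇒ keep positive
Point 6:
  Lat: degrees = first 2 digits = 49, minutes = 42.5052; 49 + 42.5052/60 = 49.7084200
  S → negative
  Lon: split at 3 digits → 002° and 55.102′; 2 + 55.102/60 = 2.9183667
  E ⇒ keep positive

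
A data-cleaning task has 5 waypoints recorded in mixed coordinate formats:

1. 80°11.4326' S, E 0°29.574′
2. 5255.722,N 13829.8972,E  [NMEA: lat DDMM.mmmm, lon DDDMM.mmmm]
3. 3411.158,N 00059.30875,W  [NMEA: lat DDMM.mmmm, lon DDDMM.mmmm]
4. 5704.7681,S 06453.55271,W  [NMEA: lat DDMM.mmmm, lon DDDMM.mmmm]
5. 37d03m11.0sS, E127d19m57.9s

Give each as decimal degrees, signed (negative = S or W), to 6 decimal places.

1. -80.190543, 0.492900
2. 52.928700, 138.498287
3. 34.185967, -0.988479
4. -57.079468, -64.892545
5. -37.053056, 127.332750

Point 1:
  Latitude: 11.4326′ = 0.190543°; total 80.1905433
  hemisphere S, so the sign is −
  Lon: 29.574′ = 0.492900°; total 0.4929000
  E → positive
Point 2:
  φ: degrees = first 2 digits = 52, minutes = 55.722; 52 + 55.722/60 = 52.9287000
  N → positive
  λ: split at 3 digits → 138° and 29.8972′; 138 + 29.8972/60 = 138.4982867
  E → positive
Point 3:
  Latitude: degrees = first 2 digits = 34, minutes = 11.158; 34 + 11.158/60 = 34.1859667
  N → positive
  Lon: degrees = first 3 digits = 0, minutes = 59.30875; 0 + 59.30875/60 = 0.9884792
  W ⇒ negate
Point 4:
  Latitude: split at 2 digits → 57° and 4.7681′; 57 + 4.7681/60 = 57.0794683
  hemisphere S, so the sign is −
  Lon: split at 3 digits → 064° and 53.55271′; 64 + 53.55271/60 = 64.8925452
  W ⇒ negate
Point 5:
  Latitude: 3′ + 11″ = 3.18333′; 37 + 3.18333/60 = 37.0530556
  S ⇒ negate
  Lon: 19′ + 57.9″ = 19.96500′; 127 + 19.96500/60 = 127.3327500
  E → positive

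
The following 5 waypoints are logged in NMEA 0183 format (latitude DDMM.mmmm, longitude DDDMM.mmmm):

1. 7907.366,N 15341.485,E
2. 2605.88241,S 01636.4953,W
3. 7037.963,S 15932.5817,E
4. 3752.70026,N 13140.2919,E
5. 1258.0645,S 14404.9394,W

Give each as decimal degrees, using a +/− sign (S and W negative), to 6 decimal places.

1. 79.122767, 153.691417
2. -26.098040, -16.608255
3. -70.632717, 159.543028
4. 37.878338, 131.671532
5. -12.967742, -144.082323

Point 1:
  Latitude: split at 2 digits → 79° and 7.366′; 79 + 7.366/60 = 79.1227667
  N ⇒ keep positive
  Longitude: split at 3 digits → 153° and 41.485′; 153 + 41.485/60 = 153.6914167
  E ⇒ keep positive
Point 2:
  Lat: degrees = first 2 digits = 26, minutes = 5.88241; 26 + 5.88241/60 = 26.0980402
  hemisphere S, so the sign is −
  λ: split at 3 digits → 016° and 36.4953′; 16 + 36.4953/60 = 16.6082550
  W → negative
Point 3:
  Latitude: split at 2 digits → 70° and 37.963′; 70 + 37.963/60 = 70.6327167
  S ⇒ negate
  Longitude: split at 3 digits → 159° and 32.5817′; 159 + 32.5817/60 = 159.5430283
  E → positive
Point 4:
  φ: split at 2 digits → 37° and 52.70026′; 37 + 52.70026/60 = 37.8783377
  N ⇒ keep positive
  Lon: split at 3 digits → 131° and 40.2919′; 131 + 40.2919/60 = 131.6715317
  E ⇒ keep positive
Point 5:
  φ: split at 2 digits → 12° and 58.0645′; 12 + 58.0645/60 = 12.9677417
  hemisphere S, so the sign is −
  Longitude: split at 3 digits → 144° and 4.9394′; 144 + 4.9394/60 = 144.0823233
  W ⇒ negate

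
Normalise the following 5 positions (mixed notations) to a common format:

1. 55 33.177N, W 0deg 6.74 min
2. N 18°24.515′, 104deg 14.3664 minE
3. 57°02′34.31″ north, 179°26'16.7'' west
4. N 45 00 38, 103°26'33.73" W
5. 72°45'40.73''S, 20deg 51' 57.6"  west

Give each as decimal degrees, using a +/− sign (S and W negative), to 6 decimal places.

1. 55.552950, -0.112333
2. 18.408583, 104.239440
3. 57.042864, -179.437972
4. 45.010556, -103.442703
5. -72.761314, -20.866000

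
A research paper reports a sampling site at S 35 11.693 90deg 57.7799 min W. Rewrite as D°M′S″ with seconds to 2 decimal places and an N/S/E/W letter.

35°11′41.58″ S, 90°57′46.79″ W

Lat: 11.69300′ → 11′ and 0.69300 × 60 = 41.5800″
Lon: fractional minutes 0.77990 × 60 = 46.7940″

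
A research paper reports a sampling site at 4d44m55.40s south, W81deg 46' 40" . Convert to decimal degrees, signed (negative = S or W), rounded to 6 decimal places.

Lat: 4 + 44/60 + 55.4/3600 = 4.7487222
S → negative
Longitude: 46′ + 40″ = 46.66667′; 81 + 46.66667/60 = 81.7777778
W → negative

-4.748722, -81.777778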